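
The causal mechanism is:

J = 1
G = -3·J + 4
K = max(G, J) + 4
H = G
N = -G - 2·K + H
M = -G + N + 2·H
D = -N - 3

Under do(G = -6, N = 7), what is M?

Setting G = -6, N = 7 by intervention discards those variables' equations.
H = G  [with G=-6]  = -6
M = -G + N + 2·H  [with G=-6, N=7, H=-6]  = 1

1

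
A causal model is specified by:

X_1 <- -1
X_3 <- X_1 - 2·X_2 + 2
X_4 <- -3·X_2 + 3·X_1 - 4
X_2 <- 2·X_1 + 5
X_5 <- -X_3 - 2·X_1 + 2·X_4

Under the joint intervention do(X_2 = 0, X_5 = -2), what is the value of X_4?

The joint intervention fixes X_2 = 0, X_5 = -2, removing each variable's own equation.
X_4 = -3·X_2 + 3·X_1 - 4  [with X_2=0, X_1=-1]  = -7

-7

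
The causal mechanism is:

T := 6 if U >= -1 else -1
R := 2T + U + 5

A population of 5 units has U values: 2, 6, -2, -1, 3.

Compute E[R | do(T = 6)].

The intervention sets T=6 in all 5 units regardless of U. Recomputing R per unit gives 19, 23, 15, 16, 20; average 18.6.

18.6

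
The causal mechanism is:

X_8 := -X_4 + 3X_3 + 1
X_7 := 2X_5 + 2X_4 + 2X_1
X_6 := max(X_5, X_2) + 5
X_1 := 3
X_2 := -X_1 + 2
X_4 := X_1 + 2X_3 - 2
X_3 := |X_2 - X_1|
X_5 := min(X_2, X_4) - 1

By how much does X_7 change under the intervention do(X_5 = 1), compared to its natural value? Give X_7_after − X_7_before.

Under do(X_5=1), the mechanism X_5 := min(X_2, X_4) - 1 is discarded; X_5 is fixed at 1.
X_2 = -X_1 + 2  [with X_1=3]  = -1
X_3 = |X_2 - X_1|  [with X_2=-1, X_1=3]  = 4
X_4 = X_1 + 2X_3 - 2  [with X_1=3, X_3=4]  = 9
X_7 = 2X_5 + 2X_4 + 2X_1  [with X_5=1, X_4=9, X_1=3]  = 26
Without intervention: X_2 = -X_1 + 2  [with X_1=3]  = -1; X_3 = |X_2 - X_1|  [with X_2=-1, X_1=3]  = 4; X_4 = X_1 + 2X_3 - 2  [with X_1=3, X_3=4]  = 9; X_5 = min(X_2, X_4) - 1  [with X_2=-1, X_4=9]  = -2; X_7 = 2X_5 + 2X_4 + 2X_1  [with X_5=-2, X_4=9, X_1=3]  = 20.
Change = 26 − 20 = 6.

6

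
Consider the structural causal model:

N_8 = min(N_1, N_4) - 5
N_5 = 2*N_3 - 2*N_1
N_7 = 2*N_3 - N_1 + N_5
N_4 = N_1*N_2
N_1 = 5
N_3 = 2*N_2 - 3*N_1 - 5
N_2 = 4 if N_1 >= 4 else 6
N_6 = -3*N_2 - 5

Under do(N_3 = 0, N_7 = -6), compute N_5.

-10

Setting N_3 = 0, N_7 = -6 by intervention discards those variables' equations.
N_5 = 2*N_3 - 2*N_1  [with N_3=0, N_1=5]  = -10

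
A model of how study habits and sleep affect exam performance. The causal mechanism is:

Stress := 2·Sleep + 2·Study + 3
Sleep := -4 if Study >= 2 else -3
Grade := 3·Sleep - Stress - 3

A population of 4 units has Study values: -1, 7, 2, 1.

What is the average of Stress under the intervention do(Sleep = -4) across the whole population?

Every unit gets Sleep=-4 under the intervention. Stress values become -7, 9, -1, -3; E[Stress|do(Sleep=-4)] = -0.5.

-0.5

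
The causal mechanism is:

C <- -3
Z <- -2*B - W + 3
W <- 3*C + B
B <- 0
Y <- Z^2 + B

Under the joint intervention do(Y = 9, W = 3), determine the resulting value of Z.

Under do(Y = 9, W = 3), each intervened variable's structural equation is replaced by its fixed value.
Z = -2*B - W + 3  [with B=0, W=3]  = 0

0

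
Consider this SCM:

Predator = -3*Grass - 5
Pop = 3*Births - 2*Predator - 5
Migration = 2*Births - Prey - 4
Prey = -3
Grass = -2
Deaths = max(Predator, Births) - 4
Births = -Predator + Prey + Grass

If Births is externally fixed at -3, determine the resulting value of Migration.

Under do(Births=-3), the mechanism Births = -Predator + Prey + Grass is discarded; Births is fixed at -3.
Migration = 2*Births - Prey - 4  [with Births=-3, Prey=-3]  = -7

-7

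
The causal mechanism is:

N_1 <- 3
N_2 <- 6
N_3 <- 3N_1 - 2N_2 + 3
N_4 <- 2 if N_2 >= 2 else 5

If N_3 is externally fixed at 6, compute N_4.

The intervention breaks the incoming arrows to N_3: N_3 <- 3N_1 - 2N_2 + 3 no longer applies, and N_3 = 6.
N_4 is not downstream of the intervention, so its value is determined by the original equations.
N_4 = 2 if N_2 >= 2 else 5  [with N_2=6]  = 2

2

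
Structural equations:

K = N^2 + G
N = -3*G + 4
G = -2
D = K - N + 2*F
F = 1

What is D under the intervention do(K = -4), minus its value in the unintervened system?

Intervening sets K = -4 and removes its equation (K = N^2 + G).
N = -3*G + 4  [with G=-2]  = 10
D = K - N + 2*F  [with K=-4, N=10, F=1]  = -12
Without intervention: N = -3*G + 4  [with G=-2]  = 10; K = N^2 + G  [with N=10, G=-2]  = 98; D = K - N + 2*F  [with K=98, N=10, F=1]  = 90.
Change = -12 − 90 = -102.

-102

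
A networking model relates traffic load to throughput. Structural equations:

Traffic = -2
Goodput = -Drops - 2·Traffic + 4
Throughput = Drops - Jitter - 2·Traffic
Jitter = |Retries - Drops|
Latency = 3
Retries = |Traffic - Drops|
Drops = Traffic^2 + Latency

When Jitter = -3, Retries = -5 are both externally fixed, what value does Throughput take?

Setting Jitter = -3, Retries = -5 by intervention discards those variables' equations.
Drops = Traffic^2 + Latency  [with Traffic=-2, Latency=3]  = 7
Throughput = Drops - Jitter - 2·Traffic  [with Drops=7, Jitter=-3, Traffic=-2]  = 14

14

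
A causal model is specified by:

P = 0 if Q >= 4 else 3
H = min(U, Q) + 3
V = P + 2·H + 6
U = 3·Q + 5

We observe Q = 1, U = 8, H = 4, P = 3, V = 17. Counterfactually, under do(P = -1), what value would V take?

Intervening sets P = -1 and removes its equation (P = 0 if Q >= 4 else 3).
U = 3·Q + 5  [with Q=1]  = 8
H = min(U, Q) + 3  [with U=8, Q=1]  = 4
V = P + 2·H + 6  [with P=-1, H=4]  = 13

13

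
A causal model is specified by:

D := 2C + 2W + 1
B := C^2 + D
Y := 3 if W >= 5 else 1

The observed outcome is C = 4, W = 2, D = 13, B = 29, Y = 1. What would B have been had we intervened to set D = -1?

The intervention breaks the incoming arrows to D: D := 2C + 2W + 1 no longer applies, and D = -1.
B = C^2 + D  [with C=4, D=-1]  = 15

15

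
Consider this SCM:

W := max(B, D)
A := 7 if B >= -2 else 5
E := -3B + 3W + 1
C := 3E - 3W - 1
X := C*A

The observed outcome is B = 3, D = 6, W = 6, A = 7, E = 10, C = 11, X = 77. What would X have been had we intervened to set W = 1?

The intervention breaks the incoming arrows to W: W := max(B, D) no longer applies, and W = 1.
A = 7 if B >= -2 else 5  [with B=3]  = 7
E = -3B + 3W + 1  [with B=3, W=1]  = -5
C = 3E - 3W - 1  [with E=-5, W=1]  = -19
X = C*A  [with C=-19, A=7]  = -133

-133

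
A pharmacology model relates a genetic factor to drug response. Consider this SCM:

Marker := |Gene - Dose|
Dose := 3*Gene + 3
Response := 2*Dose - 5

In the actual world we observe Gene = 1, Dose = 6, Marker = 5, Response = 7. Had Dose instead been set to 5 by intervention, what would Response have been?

Under do(Dose=5), the mechanism Dose := 3*Gene + 3 is discarded; Dose is fixed at 5.
Response = 2*Dose - 5  [with Dose=5]  = 5

5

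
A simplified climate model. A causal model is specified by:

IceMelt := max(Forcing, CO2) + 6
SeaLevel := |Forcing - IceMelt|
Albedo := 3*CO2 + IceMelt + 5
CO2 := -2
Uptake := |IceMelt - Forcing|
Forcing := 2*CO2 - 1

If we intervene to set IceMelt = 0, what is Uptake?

The intervention breaks the incoming arrows to IceMelt: IceMelt := max(Forcing, CO2) + 6 no longer applies, and IceMelt = 0.
Forcing = 2*CO2 - 1  [with CO2=-2]  = -5
Uptake = |IceMelt - Forcing|  [with IceMelt=0, Forcing=-5]  = 5

5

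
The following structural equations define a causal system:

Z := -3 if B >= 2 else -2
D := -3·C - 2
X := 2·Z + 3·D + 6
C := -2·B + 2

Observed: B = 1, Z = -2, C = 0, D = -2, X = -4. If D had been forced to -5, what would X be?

-13

Intervening sets D = -5 and removes its equation (D := -3·C - 2).
Z = -3 if B >= 2 else -2  [with B=1]  = -2
X = 2·Z + 3·D + 6  [with Z=-2, D=-5]  = -13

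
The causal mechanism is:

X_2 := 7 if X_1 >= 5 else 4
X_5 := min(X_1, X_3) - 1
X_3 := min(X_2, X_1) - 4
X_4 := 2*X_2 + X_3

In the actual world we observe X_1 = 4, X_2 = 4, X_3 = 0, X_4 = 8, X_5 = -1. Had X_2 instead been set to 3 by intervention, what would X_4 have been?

Under do(X_2=3), the mechanism X_2 := 7 if X_1 >= 5 else 4 is discarded; X_2 is fixed at 3.
X_3 = min(X_2, X_1) - 4  [with X_2=3, X_1=4]  = -1
X_4 = 2*X_2 + X_3  [with X_2=3, X_3=-1]  = 5

5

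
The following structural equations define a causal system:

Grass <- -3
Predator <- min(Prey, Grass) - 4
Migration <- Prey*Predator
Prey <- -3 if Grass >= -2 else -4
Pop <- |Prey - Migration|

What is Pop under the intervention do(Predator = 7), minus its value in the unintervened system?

do(Predator=7) replaces the equation Predator <- min(Prey, Grass) - 4 with the constant Predator = 7.
Prey = -3 if Grass >= -2 else -4  [with Grass=-3]  = -4
Migration = Prey*Predator  [with Prey=-4, Predator=7]  = -28
Pop = |Prey - Migration|  [with Prey=-4, Migration=-28]  = 24
Without intervention: Prey = -3 if Grass >= -2 else -4  [with Grass=-3]  = -4; Predator = min(Prey, Grass) - 4  [with Prey=-4, Grass=-3]  = -8; Migration = Prey*Predator  [with Prey=-4, Predator=-8]  = 32; Pop = |Prey - Migration|  [with Prey=-4, Migration=32]  = 36.
Change = 24 − 36 = -12.

-12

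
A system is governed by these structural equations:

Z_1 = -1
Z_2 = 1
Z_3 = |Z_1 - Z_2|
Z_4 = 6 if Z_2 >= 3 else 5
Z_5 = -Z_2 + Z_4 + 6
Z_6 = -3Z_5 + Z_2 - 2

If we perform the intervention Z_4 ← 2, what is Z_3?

2

Under do(Z_4=2), the mechanism Z_4 = 6 if Z_2 >= 3 else 5 is discarded; Z_4 is fixed at 2.
Since Z_3 is not a descendant of the intervened variable, it is unaffected.
Z_3 = |Z_1 - Z_2|  [with Z_1=-1, Z_2=1]  = 2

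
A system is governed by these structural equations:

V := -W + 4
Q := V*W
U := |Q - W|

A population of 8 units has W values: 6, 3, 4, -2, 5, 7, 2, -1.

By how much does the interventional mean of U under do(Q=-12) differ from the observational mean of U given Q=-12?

1

Under do(Q=-12), Q's equation is replaced by Q=-12 for every unit. Per-unit U: 18, 15, 16, 10, 17, 19, 14, 11. Mean = 15.
Conditioning on Q=-12 selects the 2 unit(s) with W ∈ {6, -2}. Their U values: 18, 10. Mean = 14.
Difference = 15 − 14 = 1.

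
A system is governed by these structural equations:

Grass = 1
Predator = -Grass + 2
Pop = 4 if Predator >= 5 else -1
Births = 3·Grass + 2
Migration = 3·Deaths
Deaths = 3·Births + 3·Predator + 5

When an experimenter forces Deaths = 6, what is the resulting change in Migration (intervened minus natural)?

Intervening sets Deaths = 6 and removes its equation (Deaths = 3·Births + 3·Predator + 5).
Migration = 3·Deaths  [with Deaths=6]  = 18
Without intervention: Predator = -Grass + 2  [with Grass=1]  = 1; Births = 3·Grass + 2  [with Grass=1]  = 5; Deaths = 3·Births + 3·Predator + 5  [with Births=5, Predator=1]  = 23; Migration = 3·Deaths  [with Deaths=23]  = 69.
Change = 18 − 69 = -51.

-51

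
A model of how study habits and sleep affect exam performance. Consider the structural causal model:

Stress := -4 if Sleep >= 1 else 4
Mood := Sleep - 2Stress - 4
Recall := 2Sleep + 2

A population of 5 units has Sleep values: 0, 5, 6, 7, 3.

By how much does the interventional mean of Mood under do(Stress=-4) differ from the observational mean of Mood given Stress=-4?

-1.05

Under do(Stress=-4), Stress's equation is replaced by Stress=-4 for every unit. Per-unit Mood: 4, 9, 10, 11, 7. Mean = 8.2.
Observing Stress=-4 restricts to units where Stress's equation naturally yields -4: Sleep ∈ {5, 6, 7, 3}. In that subpopulation Mood = 9, 10, 11, 7, mean 9.25.
Difference = 8.2 − 9.25 = -1.05.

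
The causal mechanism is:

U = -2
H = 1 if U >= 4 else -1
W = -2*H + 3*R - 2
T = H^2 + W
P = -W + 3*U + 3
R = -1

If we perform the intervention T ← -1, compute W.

-3

The intervention breaks the incoming arrows to T: T = H^2 + W no longer applies, and T = -1.
Since W is not a descendant of the intervened variable, it is unaffected.
H = 1 if U >= 4 else -1  [with U=-2]  = -1
W = -2*H + 3*R - 2  [with H=-1, R=-1]  = -3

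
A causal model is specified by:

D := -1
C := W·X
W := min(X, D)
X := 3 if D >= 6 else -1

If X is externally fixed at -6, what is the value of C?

36

Under do(X=-6), the mechanism X := 3 if D >= 6 else -1 is discarded; X is fixed at -6.
W = min(X, D)  [with X=-6, D=-1]  = -6
C = W·X  [with W=-6, X=-6]  = 36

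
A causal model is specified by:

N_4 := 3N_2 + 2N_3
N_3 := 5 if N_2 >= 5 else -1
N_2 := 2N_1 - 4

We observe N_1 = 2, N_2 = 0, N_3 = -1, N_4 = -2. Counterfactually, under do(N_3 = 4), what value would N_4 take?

The intervention breaks the incoming arrows to N_3: N_3 := 5 if N_2 >= 5 else -1 no longer applies, and N_3 = 4.
N_2 = 2N_1 - 4  [with N_1=2]  = 0
N_4 = 3N_2 + 2N_3  [with N_2=0, N_3=4]  = 8

8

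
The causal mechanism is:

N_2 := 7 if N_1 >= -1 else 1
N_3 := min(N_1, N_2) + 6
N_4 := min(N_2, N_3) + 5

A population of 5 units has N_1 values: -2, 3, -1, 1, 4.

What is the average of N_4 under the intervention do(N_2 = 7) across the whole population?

The intervention sets N_2=7 in all 5 units regardless of N_1. Recomputing N_4 per unit gives 9, 12, 10, 12, 12; average 11.

11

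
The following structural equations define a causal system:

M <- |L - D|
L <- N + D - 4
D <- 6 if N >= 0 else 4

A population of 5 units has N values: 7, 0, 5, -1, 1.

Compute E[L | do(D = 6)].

4.4

Every unit gets D=6 under the intervention. L values become 9, 2, 7, 1, 3; E[L|do(D=6)] = 4.4.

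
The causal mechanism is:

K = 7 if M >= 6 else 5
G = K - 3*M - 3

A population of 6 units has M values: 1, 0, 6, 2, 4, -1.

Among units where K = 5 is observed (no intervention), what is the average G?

-1.6

E[G|K=5] averages over only the 5 units with K=5 (M = 1, 0, 2, 4, -1): G = -1, 2, -4, -10, 5, mean -1.6.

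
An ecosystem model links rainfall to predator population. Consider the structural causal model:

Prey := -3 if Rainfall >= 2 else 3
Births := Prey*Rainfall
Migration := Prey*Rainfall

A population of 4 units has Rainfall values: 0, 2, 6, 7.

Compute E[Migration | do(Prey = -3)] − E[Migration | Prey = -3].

The intervention sets Prey=-3 in all 4 units regardless of Rainfall. Recomputing Migration per unit gives 0, -6, -18, -21; average -11.25.
Observing Prey=-3 restricts to units where Prey's equation naturally yields -3: Rainfall ∈ {2, 6, 7}. In that subpopulation Migration = -6, -18, -21, mean -15.
Difference = -11.25 − (-15) = 3.75.

3.75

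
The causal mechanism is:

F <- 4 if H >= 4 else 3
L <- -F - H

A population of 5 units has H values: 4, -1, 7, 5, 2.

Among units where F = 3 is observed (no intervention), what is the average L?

-3.5

Observing F=3 restricts to units where F's equation naturally yields 3: H ∈ {-1, 2}. In that subpopulation L = -2, -5, mean -3.5.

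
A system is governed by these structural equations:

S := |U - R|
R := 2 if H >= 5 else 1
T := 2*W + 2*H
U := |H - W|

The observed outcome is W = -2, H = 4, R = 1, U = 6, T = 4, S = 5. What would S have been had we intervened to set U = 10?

Under do(U=10), the mechanism U := |H - W| is discarded; U is fixed at 10.
R = 2 if H >= 5 else 1  [with H=4]  = 1
S = |U - R|  [with U=10, R=1]  = 9

9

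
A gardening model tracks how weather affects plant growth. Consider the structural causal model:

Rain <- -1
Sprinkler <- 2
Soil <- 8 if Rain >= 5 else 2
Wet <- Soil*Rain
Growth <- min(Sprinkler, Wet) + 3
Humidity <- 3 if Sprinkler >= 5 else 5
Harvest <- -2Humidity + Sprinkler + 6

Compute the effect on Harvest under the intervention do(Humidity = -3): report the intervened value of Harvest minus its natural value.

16

Intervening sets Humidity = -3 and removes its equation (Humidity <- 3 if Sprinkler >= 5 else 5).
Harvest = -2Humidity + Sprinkler + 6  [with Humidity=-3, Sprinkler=2]  = 14
Without intervention: Humidity = 3 if Sprinkler >= 5 else 5  [with Sprinkler=2]  = 5; Harvest = -2Humidity + Sprinkler + 6  [with Humidity=5, Sprinkler=2]  = -2.
Change = 14 − (-2) = 16.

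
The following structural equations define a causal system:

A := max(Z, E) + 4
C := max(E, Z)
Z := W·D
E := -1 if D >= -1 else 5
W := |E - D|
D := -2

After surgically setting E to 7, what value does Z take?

Under do(E=7), the mechanism E := -1 if D >= -1 else 5 is discarded; E is fixed at 7.
W = |E - D|  [with E=7, D=-2]  = 9
Z = W·D  [with W=9, D=-2]  = -18

-18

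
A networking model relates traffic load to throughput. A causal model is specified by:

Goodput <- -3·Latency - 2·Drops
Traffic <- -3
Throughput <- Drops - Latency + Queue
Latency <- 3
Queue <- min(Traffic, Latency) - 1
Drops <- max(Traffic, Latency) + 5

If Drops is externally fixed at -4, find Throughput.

Intervening sets Drops = -4 and removes its equation (Drops <- max(Traffic, Latency) + 5).
Queue = min(Traffic, Latency) - 1  [with Traffic=-3, Latency=3]  = -4
Throughput = Drops - Latency + Queue  [with Drops=-4, Latency=3, Queue=-4]  = -11

-11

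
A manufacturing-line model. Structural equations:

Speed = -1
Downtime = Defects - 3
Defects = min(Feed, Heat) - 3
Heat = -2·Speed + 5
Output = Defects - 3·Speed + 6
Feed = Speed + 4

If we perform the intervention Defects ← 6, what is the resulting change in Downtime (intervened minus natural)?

6

Under do(Defects=6), the mechanism Defects = min(Feed, Heat) - 3 is discarded; Defects is fixed at 6.
Downtime = Defects - 3  [with Defects=6]  = 3
Without intervention: Feed = Speed + 4  [with Speed=-1]  = 3; Heat = -2·Speed + 5  [with Speed=-1]  = 7; Defects = min(Feed, Heat) - 3  [with Feed=3, Heat=7]  = 0; Downtime = Defects - 3  [with Defects=0]  = -3.
Change = 3 − (-3) = 6.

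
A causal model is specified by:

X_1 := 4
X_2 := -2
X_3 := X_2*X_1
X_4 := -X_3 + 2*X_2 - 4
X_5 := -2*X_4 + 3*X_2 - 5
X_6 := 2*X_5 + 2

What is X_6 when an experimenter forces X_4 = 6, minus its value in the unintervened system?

Under do(X_4=6), the mechanism X_4 := -X_3 + 2*X_2 - 4 is discarded; X_4 is fixed at 6.
X_5 = -2*X_4 + 3*X_2 - 5  [with X_4=6, X_2=-2]  = -23
X_6 = 2*X_5 + 2  [with X_5=-23]  = -44
Without intervention: X_3 = X_2*X_1  [with X_2=-2, X_1=4]  = -8; X_4 = -X_3 + 2*X_2 - 4  [with X_3=-8, X_2=-2]  = 0; X_5 = -2*X_4 + 3*X_2 - 5  [with X_4=0, X_2=-2]  = -11; X_6 = 2*X_5 + 2  [with X_5=-11]  = -20.
Change = -44 − (-20) = -24.

-24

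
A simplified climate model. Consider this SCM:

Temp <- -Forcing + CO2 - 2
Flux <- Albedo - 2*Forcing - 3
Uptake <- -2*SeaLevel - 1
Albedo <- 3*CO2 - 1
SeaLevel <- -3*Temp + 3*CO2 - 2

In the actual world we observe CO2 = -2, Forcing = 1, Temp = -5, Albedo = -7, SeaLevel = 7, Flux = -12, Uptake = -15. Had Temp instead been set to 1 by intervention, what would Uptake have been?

The intervention breaks the incoming arrows to Temp: Temp <- -Forcing + CO2 - 2 no longer applies, and Temp = 1.
SeaLevel = -3*Temp + 3*CO2 - 2  [with Temp=1, CO2=-2]  = -11
Uptake = -2*SeaLevel - 1  [with SeaLevel=-11]  = 21

21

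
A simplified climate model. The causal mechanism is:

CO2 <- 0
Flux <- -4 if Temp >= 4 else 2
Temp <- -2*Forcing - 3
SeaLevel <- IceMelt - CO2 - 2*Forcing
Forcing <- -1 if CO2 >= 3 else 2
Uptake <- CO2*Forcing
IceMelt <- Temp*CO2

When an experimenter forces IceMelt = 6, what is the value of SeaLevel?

Intervening sets IceMelt = 6 and removes its equation (IceMelt <- Temp*CO2).
Forcing = -1 if CO2 >= 3 else 2  [with CO2=0]  = 2
SeaLevel = IceMelt - CO2 - 2*Forcing  [with IceMelt=6, CO2=0, Forcing=2]  = 2

2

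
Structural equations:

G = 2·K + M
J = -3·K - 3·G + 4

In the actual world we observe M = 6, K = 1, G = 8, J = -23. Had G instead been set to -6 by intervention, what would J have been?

The intervention breaks the incoming arrows to G: G = 2·K + M no longer applies, and G = -6.
J = -3·K - 3·G + 4  [with K=1, G=-6]  = 19

19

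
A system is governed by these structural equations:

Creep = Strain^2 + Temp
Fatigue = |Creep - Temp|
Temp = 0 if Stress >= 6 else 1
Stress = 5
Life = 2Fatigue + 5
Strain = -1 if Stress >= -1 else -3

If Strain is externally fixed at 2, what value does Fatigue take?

4

do(Strain=2) replaces the equation Strain = -1 if Stress >= -1 else -3 with the constant Strain = 2.
Temp = 0 if Stress >= 6 else 1  [with Stress=5]  = 1
Creep = Strain^2 + Temp  [with Strain=2, Temp=1]  = 5
Fatigue = |Creep - Temp|  [with Creep=5, Temp=1]  = 4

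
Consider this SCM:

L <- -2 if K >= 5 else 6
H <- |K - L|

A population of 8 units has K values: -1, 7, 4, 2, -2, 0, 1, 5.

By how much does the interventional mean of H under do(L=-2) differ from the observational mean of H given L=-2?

The intervention sets L=-2 in all 8 units regardless of K. Recomputing H per unit gives 1, 9, 6, 4, 0, 2, 3, 7; average 4.
Observing L=-2 restricts to units where L's equation naturally yields -2: K ∈ {7, 5}. In that subpopulation H = 9, 7, mean 8.
Difference = 4 − 8 = -4.

-4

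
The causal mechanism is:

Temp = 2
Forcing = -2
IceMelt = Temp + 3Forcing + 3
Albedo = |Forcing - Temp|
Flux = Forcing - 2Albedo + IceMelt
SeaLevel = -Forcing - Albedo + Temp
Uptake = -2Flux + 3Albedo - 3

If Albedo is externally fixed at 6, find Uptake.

45

The intervention breaks the incoming arrows to Albedo: Albedo = |Forcing - Temp| no longer applies, and Albedo = 6.
IceMelt = Temp + 3Forcing + 3  [with Temp=2, Forcing=-2]  = -1
Flux = Forcing - 2Albedo + IceMelt  [with Forcing=-2, Albedo=6, IceMelt=-1]  = -15
Uptake = -2Flux + 3Albedo - 3  [with Flux=-15, Albedo=6]  = 45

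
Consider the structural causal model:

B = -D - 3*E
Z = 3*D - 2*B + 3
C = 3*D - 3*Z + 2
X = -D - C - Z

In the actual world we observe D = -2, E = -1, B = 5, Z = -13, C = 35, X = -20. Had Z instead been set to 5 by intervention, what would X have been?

16

Under do(Z=5), the mechanism Z = 3*D - 2*B + 3 is discarded; Z is fixed at 5.
C = 3*D - 3*Z + 2  [with D=-2, Z=5]  = -19
X = -D - C - Z  [with D=-2, C=-19, Z=5]  = 16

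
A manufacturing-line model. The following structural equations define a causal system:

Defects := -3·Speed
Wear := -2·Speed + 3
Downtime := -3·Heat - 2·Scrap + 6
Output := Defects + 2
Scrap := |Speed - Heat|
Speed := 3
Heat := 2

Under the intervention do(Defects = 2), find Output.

Under do(Defects=2), the mechanism Defects := -3·Speed is discarded; Defects is fixed at 2.
Output = Defects + 2  [with Defects=2]  = 4

4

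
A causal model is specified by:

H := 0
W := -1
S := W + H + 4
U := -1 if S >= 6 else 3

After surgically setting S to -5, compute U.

3

The intervention breaks the incoming arrows to S: S := W + H + 4 no longer applies, and S = -5.
U = -1 if S >= 6 else 3  [with S=-5]  = 3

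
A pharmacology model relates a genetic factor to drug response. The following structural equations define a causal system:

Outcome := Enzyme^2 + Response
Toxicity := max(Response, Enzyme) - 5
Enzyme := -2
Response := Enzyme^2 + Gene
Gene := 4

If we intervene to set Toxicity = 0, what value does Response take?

Under do(Toxicity=0), the mechanism Toxicity := max(Response, Enzyme) - 5 is discarded; Toxicity is fixed at 0.
Since Response is not a descendant of the intervened variable, it is unaffected.
Response = Enzyme^2 + Gene  [with Enzyme=-2, Gene=4]  = 8

8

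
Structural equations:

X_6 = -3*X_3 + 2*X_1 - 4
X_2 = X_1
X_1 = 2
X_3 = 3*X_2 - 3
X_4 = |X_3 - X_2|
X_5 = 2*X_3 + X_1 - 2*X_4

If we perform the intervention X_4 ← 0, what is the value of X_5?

Intervening sets X_4 = 0 and removes its equation (X_4 = |X_3 - X_2|).
X_2 = X_1  [with X_1=2]  = 2
X_3 = 3*X_2 - 3  [with X_2=2]  = 3
X_5 = 2*X_3 + X_1 - 2*X_4  [with X_3=3, X_1=2, X_4=0]  = 8

8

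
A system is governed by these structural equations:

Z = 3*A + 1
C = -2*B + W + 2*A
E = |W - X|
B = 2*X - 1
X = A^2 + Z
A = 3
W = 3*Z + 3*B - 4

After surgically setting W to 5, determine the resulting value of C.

The intervention breaks the incoming arrows to W: W = 3*Z + 3*B - 4 no longer applies, and W = 5.
Z = 3*A + 1  [with A=3]  = 10
X = A^2 + Z  [with A=3, Z=10]  = 19
B = 2*X - 1  [with X=19]  = 37
C = -2*B + W + 2*A  [with B=37, W=5, A=3]  = -63

-63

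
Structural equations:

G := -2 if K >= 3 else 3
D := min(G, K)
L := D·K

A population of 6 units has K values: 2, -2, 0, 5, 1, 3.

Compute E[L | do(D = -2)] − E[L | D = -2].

Under do(D=-2), D's equation is replaced by D=-2 for every unit. Per-unit L: -4, 4, 0, -10, -2, -6. Mean = -3.
Conditioning on D=-2 selects the 3 unit(s) with K ∈ {-2, 5, 3}. Their L values: 4, -10, -6. Mean = -4.
Difference = -3 − (-4) = 1.

1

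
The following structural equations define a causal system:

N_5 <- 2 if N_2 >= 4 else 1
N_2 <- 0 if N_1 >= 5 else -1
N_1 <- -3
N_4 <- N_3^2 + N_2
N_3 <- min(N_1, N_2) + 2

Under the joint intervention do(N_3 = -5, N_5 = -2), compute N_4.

The joint intervention fixes N_3 = -5, N_5 = -2, removing each variable's own equation.
N_2 = 0 if N_1 >= 5 else -1  [with N_1=-3]  = -1
N_4 = N_3^2 + N_2  [with N_3=-5, N_2=-1]  = 24

24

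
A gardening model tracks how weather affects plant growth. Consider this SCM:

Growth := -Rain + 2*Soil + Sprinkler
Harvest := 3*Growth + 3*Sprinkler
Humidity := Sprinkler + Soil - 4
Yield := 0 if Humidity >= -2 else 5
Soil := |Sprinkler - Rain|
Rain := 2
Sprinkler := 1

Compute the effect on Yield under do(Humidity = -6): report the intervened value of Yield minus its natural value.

The intervention breaks the incoming arrows to Humidity: Humidity := Sprinkler + Soil - 4 no longer applies, and Humidity = -6.
Yield = 0 if Humidity >= -2 else 5  [with Humidity=-6]  = 5
Without intervention: Soil = |Sprinkler - Rain|  [with Sprinkler=1, Rain=2]  = 1; Humidity = Sprinkler + Soil - 4  [with Sprinkler=1, Soil=1]  = -2; Yield = 0 if Humidity >= -2 else 5  [with Humidity=-2]  = 0.
Change = 5 − 0 = 5.

5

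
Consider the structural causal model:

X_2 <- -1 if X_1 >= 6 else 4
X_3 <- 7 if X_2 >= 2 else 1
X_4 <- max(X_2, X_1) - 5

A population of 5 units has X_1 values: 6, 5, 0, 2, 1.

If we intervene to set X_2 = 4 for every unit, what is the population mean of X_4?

-0.4

Every unit gets X_2=4 under the intervention. X_4 values become 1, 0, -1, -1, -1; E[X_4|do(X_2=4)] = -0.4.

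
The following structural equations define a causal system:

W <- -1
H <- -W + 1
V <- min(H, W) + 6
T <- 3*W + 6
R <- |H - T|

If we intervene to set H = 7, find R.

4

do(H=7) replaces the equation H <- -W + 1 with the constant H = 7.
T = 3*W + 6  [with W=-1]  = 3
R = |H - T|  [with H=7, T=3]  = 4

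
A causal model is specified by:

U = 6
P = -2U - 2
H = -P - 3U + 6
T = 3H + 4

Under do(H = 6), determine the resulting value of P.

-14

Under do(H=6), the mechanism H = -P - 3U + 6 is discarded; H is fixed at 6.
Since P is not a descendant of the intervened variable, it is unaffected.
P = -2U - 2  [with U=6]  = -14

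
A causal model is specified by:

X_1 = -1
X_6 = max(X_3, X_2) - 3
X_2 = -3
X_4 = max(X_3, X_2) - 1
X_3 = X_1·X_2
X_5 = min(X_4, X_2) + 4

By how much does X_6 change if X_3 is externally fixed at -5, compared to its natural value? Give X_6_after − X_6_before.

-6

The intervention breaks the incoming arrows to X_3: X_3 = X_1·X_2 no longer applies, and X_3 = -5.
X_6 = max(X_3, X_2) - 3  [with X_3=-5, X_2=-3]  = -6
Without intervention: X_3 = X_1·X_2  [with X_1=-1, X_2=-3]  = 3; X_6 = max(X_3, X_2) - 3  [with X_3=3, X_2=-3]  = 0.
Change = -6 − 0 = -6.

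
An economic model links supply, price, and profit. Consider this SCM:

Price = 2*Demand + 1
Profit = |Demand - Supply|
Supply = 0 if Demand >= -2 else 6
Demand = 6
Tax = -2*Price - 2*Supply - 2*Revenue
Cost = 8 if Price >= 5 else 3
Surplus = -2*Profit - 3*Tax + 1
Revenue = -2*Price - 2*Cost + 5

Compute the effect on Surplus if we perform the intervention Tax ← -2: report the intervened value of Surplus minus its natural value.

Intervening sets Tax = -2 and removes its equation (Tax = -2*Price - 2*Supply - 2*Revenue).
Supply = 0 if Demand >= -2 else 6  [with Demand=6]  = 0
Profit = |Demand - Supply|  [with Demand=6, Supply=0]  = 6
Surplus = -2*Profit - 3*Tax + 1  [with Profit=6, Tax=-2]  = -5
Without intervention: Price = 2*Demand + 1  [with Demand=6]  = 13; Supply = 0 if Demand >= -2 else 6  [with Demand=6]  = 0; Cost = 8 if Price >= 5 else 3  [with Price=13]  = 8; Revenue = -2*Price - 2*Cost + 5  [with Price=13, Cost=8]  = -37; Tax = -2*Price - 2*Supply - 2*Revenue  [with Price=13, Supply=0, Revenue=-37]  = 48; Profit = |Demand - Supply|  [with Demand=6, Supply=0]  = 6; Surplus = -2*Profit - 3*Tax + 1  [with Profit=6, Tax=48]  = -155.
Change = -5 − (-155) = 150.

150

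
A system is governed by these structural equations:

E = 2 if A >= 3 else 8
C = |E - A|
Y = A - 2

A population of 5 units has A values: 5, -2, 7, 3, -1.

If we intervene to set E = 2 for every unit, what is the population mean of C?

Under do(E=2), E's equation is replaced by E=2 for every unit. Per-unit C: 3, 4, 5, 1, 3. Mean = 3.2.

3.2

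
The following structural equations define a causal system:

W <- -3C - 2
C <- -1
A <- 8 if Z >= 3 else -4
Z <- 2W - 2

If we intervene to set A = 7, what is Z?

0

Under do(A=7), the mechanism A <- 8 if Z >= 3 else -4 is discarded; A is fixed at 7.
Since Z is not a descendant of the intervened variable, it is unaffected.
W = -3C - 2  [with C=-1]  = 1
Z = 2W - 2  [with W=1]  = 0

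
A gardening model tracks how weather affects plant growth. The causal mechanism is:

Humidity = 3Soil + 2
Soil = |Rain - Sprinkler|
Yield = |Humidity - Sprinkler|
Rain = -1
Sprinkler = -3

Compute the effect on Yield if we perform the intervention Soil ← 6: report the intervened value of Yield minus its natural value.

do(Soil=6) replaces the equation Soil = |Rain - Sprinkler| with the constant Soil = 6.
Humidity = 3Soil + 2  [with Soil=6]  = 20
Yield = |Humidity - Sprinkler|  [with Humidity=20, Sprinkler=-3]  = 23
Without intervention: Soil = |Rain - Sprinkler|  [with Rain=-1, Sprinkler=-3]  = 2; Humidity = 3Soil + 2  [with Soil=2]  = 8; Yield = |Humidity - Sprinkler|  [with Humidity=8, Sprinkler=-3]  = 11.
Change = 23 − 11 = 12.

12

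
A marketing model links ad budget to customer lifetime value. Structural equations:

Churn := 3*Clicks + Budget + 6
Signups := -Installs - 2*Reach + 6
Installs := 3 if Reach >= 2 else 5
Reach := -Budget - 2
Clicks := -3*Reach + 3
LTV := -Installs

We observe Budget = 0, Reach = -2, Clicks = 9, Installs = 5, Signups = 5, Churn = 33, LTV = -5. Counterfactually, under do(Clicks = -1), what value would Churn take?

3

The intervention breaks the incoming arrows to Clicks: Clicks := -3*Reach + 3 no longer applies, and Clicks = -1.
Churn = 3*Clicks + Budget + 6  [with Clicks=-1, Budget=0]  = 3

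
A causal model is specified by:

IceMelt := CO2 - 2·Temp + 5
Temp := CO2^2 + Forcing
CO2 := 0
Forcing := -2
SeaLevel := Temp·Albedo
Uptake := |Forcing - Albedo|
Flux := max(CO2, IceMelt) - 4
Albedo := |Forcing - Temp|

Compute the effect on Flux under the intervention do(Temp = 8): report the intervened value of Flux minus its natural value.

The intervention breaks the incoming arrows to Temp: Temp := CO2^2 + Forcing no longer applies, and Temp = 8.
IceMelt = CO2 - 2·Temp + 5  [with CO2=0, Temp=8]  = -11
Flux = max(CO2, IceMelt) - 4  [with CO2=0, IceMelt=-11]  = -4
Without intervention: Temp = CO2^2 + Forcing  [with CO2=0, Forcing=-2]  = -2; IceMelt = CO2 - 2·Temp + 5  [with CO2=0, Temp=-2]  = 9; Flux = max(CO2, IceMelt) - 4  [with CO2=0, IceMelt=9]  = 5.
Change = -4 − 5 = -9.

-9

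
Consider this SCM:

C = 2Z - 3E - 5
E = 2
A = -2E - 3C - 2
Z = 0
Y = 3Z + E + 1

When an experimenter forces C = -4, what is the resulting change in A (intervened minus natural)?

-21

do(C=-4) replaces the equation C = 2Z - 3E - 5 with the constant C = -4.
A = -2E - 3C - 2  [with E=2, C=-4]  = 6
Without intervention: C = 2Z - 3E - 5  [with Z=0, E=2]  = -11; A = -2E - 3C - 2  [with E=2, C=-11]  = 27.
Change = 6 − 27 = -21.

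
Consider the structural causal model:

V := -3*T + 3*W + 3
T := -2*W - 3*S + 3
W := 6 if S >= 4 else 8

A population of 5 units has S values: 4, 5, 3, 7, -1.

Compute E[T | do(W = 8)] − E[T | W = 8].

-7.8

do(W=8) breaks W's dependence on S. With W=8 fixed, T across the units is -25, -28, -22, -34, -10, mean -23.8.
Conditioning on W=8 selects the 2 unit(s) with S ∈ {3, -1}. Their T values: -22, -10. Mean = -16.
Difference = -23.8 − (-16) = -7.8.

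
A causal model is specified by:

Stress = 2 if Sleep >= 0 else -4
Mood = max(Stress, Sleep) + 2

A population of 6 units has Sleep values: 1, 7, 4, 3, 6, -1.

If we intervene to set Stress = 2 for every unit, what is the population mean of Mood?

Under do(Stress=2), Stress's equation is replaced by Stress=2 for every unit. Per-unit Mood: 4, 9, 6, 5, 8, 4. Mean = 6.

6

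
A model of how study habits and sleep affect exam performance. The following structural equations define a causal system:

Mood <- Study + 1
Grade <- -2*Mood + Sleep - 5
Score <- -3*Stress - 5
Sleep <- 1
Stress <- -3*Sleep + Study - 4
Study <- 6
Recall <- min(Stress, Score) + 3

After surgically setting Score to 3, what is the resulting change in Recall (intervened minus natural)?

Under do(Score=3), the mechanism Score <- -3*Stress - 5 is discarded; Score is fixed at 3.
Stress = -3*Sleep + Study - 4  [with Sleep=1, Study=6]  = -1
Recall = min(Stress, Score) + 3  [with Stress=-1, Score=3]  = 2
Without intervention: Stress = -3*Sleep + Study - 4  [with Sleep=1, Study=6]  = -1; Score = -3*Stress - 5  [with Stress=-1]  = -2; Recall = min(Stress, Score) + 3  [with Stress=-1, Score=-2]  = 1.
Change = 2 − 1 = 1.

1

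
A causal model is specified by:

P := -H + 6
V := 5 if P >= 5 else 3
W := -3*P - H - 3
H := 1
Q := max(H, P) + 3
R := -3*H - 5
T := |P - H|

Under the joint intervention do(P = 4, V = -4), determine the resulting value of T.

Setting P = 4, V = -4 by intervention discards those variables' equations.
T = |P - H|  [with P=4, H=1]  = 3

3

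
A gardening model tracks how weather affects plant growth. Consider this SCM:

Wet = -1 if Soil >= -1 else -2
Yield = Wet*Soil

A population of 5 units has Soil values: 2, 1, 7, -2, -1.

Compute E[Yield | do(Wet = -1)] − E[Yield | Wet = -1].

Under do(Wet=-1), Wet's equation is replaced by Wet=-1 for every unit. Per-unit Yield: -2, -1, -7, 2, 1. Mean = -1.4.
Conditioning on Wet=-1 selects the 4 unit(s) with Soil ∈ {2, 1, 7, -1}. Their Yield values: -2, -1, -7, 1. Mean = -2.25.
Difference = -1.4 − (-2.25) = 0.85.

0.85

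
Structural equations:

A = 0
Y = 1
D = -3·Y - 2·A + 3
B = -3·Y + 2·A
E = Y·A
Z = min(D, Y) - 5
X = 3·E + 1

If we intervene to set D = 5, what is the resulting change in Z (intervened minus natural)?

1

The intervention breaks the incoming arrows to D: D = -3·Y - 2·A + 3 no longer applies, and D = 5.
Z = min(D, Y) - 5  [with D=5, Y=1]  = -4
Without intervention: D = -3·Y - 2·A + 3  [with Y=1, A=0]  = 0; Z = min(D, Y) - 5  [with D=0, Y=1]  = -5.
Change = -4 − (-5) = 1.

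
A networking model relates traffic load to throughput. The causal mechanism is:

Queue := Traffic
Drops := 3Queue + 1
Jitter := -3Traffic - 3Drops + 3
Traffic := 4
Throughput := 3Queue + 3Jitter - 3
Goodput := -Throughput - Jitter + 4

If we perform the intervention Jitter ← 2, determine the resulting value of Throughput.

Intervening sets Jitter = 2 and removes its equation (Jitter := -3Traffic - 3Drops + 3).
Queue = Traffic  [with Traffic=4]  = 4
Throughput = 3Queue + 3Jitter - 3  [with Queue=4, Jitter=2]  = 15

15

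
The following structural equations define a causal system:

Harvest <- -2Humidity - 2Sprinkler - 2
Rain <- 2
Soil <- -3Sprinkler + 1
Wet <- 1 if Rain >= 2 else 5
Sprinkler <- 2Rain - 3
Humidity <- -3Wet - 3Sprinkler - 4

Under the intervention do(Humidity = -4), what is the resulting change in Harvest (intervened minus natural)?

The intervention breaks the incoming arrows to Humidity: Humidity <- -3Wet - 3Sprinkler - 4 no longer applies, and Humidity = -4.
Sprinkler = 2Rain - 3  [with Rain=2]  = 1
Harvest = -2Humidity - 2Sprinkler - 2  [with Humidity=-4, Sprinkler=1]  = 4
Without intervention: Sprinkler = 2Rain - 3  [with Rain=2]  = 1; Wet = 1 if Rain >= 2 else 5  [with Rain=2]  = 1; Humidity = -3Wet - 3Sprinkler - 4  [with Wet=1, Sprinkler=1]  = -10; Harvest = -2Humidity - 2Sprinkler - 2  [with Humidity=-10, Sprinkler=1]  = 16.
Change = 4 − 16 = -12.

-12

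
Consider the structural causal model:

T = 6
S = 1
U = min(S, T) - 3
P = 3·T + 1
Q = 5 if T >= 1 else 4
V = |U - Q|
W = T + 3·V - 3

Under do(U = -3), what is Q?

do(U=-3) replaces the equation U = min(S, T) - 3 with the constant U = -3.
Q is not downstream of the intervention, so its value is determined by the original equations.
Q = 5 if T >= 1 else 4  [with T=6]  = 5

5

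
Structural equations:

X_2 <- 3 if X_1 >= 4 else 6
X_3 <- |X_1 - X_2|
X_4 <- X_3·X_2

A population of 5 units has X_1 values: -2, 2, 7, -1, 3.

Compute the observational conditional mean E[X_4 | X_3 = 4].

E[X_4|X_3=4] averages over only the 2 units with X_3=4 (X_1 = 2, 7): X_4 = 24, 12, mean 18.

18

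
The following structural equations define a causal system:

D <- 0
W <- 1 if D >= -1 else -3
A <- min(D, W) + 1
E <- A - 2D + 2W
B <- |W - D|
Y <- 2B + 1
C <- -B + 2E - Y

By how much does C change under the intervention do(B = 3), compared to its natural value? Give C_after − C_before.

-6

Under do(B=3), the mechanism B <- |W - D| is discarded; B is fixed at 3.
W = 1 if D >= -1 else -3  [with D=0]  = 1
A = min(D, W) + 1  [with D=0, W=1]  = 1
E = A - 2D + 2W  [with A=1, D=0, W=1]  = 3
Y = 2B + 1  [with B=3]  = 7
C = -B + 2E - Y  [with B=3, E=3, Y=7]  = -4
Without intervention: W = 1 if D >= -1 else -3  [with D=0]  = 1; A = min(D, W) + 1  [with D=0, W=1]  = 1; E = A - 2D + 2W  [with A=1, D=0, W=1]  = 3; B = |W - D|  [with W=1, D=0]  = 1; Y = 2B + 1  [with B=1]  = 3; C = -B + 2E - Y  [with B=1, E=3, Y=3]  = 2.
Change = -4 − 2 = -6.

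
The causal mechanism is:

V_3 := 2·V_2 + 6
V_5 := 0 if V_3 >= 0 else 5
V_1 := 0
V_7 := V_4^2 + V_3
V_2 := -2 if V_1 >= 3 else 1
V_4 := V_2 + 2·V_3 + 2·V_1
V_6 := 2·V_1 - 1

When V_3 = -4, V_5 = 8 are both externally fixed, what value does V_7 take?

Under do(V_3 = -4, V_5 = 8), each intervened variable's structural equation is replaced by its fixed value.
V_2 = -2 if V_1 >= 3 else 1  [with V_1=0]  = 1
V_4 = V_2 + 2·V_3 + 2·V_1  [with V_2=1, V_3=-4, V_1=0]  = -7
V_7 = V_4^2 + V_3  [with V_4=-7, V_3=-4]  = 45

45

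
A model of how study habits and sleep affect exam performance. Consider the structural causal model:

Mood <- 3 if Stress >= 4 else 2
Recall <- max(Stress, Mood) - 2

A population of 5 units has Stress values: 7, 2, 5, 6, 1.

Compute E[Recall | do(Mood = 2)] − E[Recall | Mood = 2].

2.4

The intervention sets Mood=2 in all 5 units regardless of Stress. Recomputing Recall per unit gives 5, 0, 3, 4, 0; average 2.4.
Conditioning on Mood=2 selects the 2 unit(s) with Stress ∈ {2, 1}. Their Recall values: 0, 0. Mean = 0.
Difference = 2.4 − 0 = 2.4.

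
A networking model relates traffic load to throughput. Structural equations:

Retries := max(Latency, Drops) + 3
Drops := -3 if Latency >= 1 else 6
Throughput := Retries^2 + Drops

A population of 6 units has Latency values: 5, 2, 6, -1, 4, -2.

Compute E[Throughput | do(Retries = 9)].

Every unit gets Retries=9 under the intervention. Throughput values become 78, 78, 78, 87, 78, 87; E[Throughput|do(Retries=9)] = 81.

81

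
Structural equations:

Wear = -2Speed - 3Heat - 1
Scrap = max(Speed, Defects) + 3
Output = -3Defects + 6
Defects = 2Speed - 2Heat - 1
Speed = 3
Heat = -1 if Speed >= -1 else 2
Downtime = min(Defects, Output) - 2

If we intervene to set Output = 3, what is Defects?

7

do(Output=3) replaces the equation Output = -3Defects + 6 with the constant Output = 3.
No directed path runs from Output to Defects, so Defects keeps its natural value.
Heat = -1 if Speed >= -1 else 2  [with Speed=3]  = -1
Defects = 2Speed - 2Heat - 1  [with Speed=3, Heat=-1]  = 7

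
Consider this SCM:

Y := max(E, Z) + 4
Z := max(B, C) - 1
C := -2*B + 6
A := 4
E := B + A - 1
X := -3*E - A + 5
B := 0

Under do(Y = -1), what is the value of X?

-8

The intervention breaks the incoming arrows to Y: Y := max(E, Z) + 4 no longer applies, and Y = -1.
X is not downstream of the intervention, so its value is determined by the original equations.
E = B + A - 1  [with B=0, A=4]  = 3
X = -3*E - A + 5  [with E=3, A=4]  = -8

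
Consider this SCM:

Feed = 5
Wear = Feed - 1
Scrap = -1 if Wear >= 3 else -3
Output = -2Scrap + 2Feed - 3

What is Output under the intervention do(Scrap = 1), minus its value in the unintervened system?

-4

The intervention breaks the incoming arrows to Scrap: Scrap = -1 if Wear >= 3 else -3 no longer applies, and Scrap = 1.
Output = -2Scrap + 2Feed - 3  [with Scrap=1, Feed=5]  = 5
Without intervention: Wear = Feed - 1  [with Feed=5]  = 4; Scrap = -1 if Wear >= 3 else -3  [with Wear=4]  = -1; Output = -2Scrap + 2Feed - 3  [with Scrap=-1, Feed=5]  = 9.
Change = 5 − 9 = -4.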